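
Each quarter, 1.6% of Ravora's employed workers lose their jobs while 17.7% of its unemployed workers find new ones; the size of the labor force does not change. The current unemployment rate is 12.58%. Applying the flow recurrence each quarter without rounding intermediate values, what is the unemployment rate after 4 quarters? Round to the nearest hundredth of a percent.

With a fixed labor force, u_{t+1} = u_t + s·(1−u_t) − f·u_t = u_t·(1−s−f) + s.
Here 1−s−f = 0.807 and s = 0.016.
u_1 = 0.125800 × 0.807 + 0.016 = 0.117521.
u_2 = 0.117521 × 0.807 + 0.016 = 0.110839.
u_3 = 0.110839 × 0.807 + 0.016 = 0.105447.
u_4 = 0.105447 × 0.807 + 0.016 = 0.101096.

Unemployment rate after four quarters ≈ 10.11%.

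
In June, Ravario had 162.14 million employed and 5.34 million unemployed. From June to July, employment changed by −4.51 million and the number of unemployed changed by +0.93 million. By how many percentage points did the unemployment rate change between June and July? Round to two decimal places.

June: labor force = 162.14 + 5.34 = 167.48; u = 5.34/167.48 = 3.19%.
July: labor force = 157.63 + 6.27 = 163.90; u = 6.27/163.90 = 3.83%.
Change = 3.83% − 3.19% = +0.64 pp.

The unemployment rate changed by +0.64 percentage points.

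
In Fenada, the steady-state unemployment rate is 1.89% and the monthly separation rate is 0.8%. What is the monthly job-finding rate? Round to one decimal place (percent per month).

Job-finding rate ≈ 41.5% per month.

From u* = s/(s+f): f = s·(1−u)/u.
f = 0.8 × (1 − 0.0189) / 0.0189 = 0.7849 / 0.0189 ≈ 41.5% per month.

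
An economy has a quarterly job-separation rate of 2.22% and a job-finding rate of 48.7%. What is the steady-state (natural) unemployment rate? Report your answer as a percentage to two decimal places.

Steady-state unemployment rate ≈ 4.36%.

At steady state the flows balance: s·E = f·U, so U/(E+U) = s/(s+f).
u* = 2.22 / (2.22 + 48.7) = 2.22 / 50.92 = 4.36%.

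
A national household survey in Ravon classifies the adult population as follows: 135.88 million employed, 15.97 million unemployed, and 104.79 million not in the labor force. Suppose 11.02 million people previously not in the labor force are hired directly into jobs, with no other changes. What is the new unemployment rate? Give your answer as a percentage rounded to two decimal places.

New unemployment rate ≈ 9.81%.

Initially, labor force = 135.88 + 15.97 = 151.85 million, so u = 15.97/151.85 = 10.52%.
After the change, employed and labor force both rise by 11.02; unemployed unchanged → E = 146.90, U = 15.97, labor force = 162.87 million.
New unemployment rate = 15.97 / 162.87 = 9.81%.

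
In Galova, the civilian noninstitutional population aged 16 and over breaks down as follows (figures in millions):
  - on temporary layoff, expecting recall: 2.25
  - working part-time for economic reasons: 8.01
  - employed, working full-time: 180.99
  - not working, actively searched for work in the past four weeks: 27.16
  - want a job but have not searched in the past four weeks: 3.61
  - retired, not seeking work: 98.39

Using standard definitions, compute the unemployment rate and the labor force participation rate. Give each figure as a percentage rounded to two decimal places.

Unemployment rate ≈ 13.47%; labor force participation rate ≈ 68.17%.

Employed = 8.01 + 180.99 = 189.00 million (anyone who worked, including part-time for economic reasons, counts as employed).
Unemployed = 2.25 + 27.16 = 29.41 million (jobless and actively searching, or on temporary layoff).
Labor force = 189.00 + 29.41 = 218.41 million.
Not in labor force = 3.61 + 98.39 = 102.00 million (those not working and not actively searching are outside the labor force — including those who want a job but have given up searching).
Civilian working-age population = 218.41 + 102.00 = 320.41 million.
Unemployment rate = 29.41 / 218.41 = 13.47%.
Labor force participation rate = 218.41 / 320.41 = 68.17%.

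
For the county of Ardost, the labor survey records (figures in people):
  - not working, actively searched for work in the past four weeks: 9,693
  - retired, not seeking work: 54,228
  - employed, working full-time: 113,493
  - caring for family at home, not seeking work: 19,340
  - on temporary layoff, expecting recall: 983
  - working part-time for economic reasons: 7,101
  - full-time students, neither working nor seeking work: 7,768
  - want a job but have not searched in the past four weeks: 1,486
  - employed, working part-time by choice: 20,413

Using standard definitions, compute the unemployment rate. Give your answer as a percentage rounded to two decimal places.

Employed = 113,493 + 7,101 + 20,413 = 141,007 (anyone who worked, including part-time for economic reasons, counts as employed).
Unemployed = 9,693 + 983 = 10,676 (jobless and actively searching, or on temporary layoff).
Labor force = 141,007 + 10,676 = 151,683.
Unemployment rate = 10,676 / 151,683 = 7.04%.

Unemployment rate ≈ 7.04%.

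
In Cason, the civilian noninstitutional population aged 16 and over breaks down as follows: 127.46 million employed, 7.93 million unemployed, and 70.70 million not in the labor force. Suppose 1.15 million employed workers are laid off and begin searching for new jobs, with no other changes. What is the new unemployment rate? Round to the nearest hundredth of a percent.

Initially, labor force = 127.46 + 7.93 = 135.39 million, so u = 7.93/135.39 = 5.86%.
After the change, employed falls and unemployed rises by 1.15; labor force unchanged → E = 126.31, U = 9.08, labor force = 135.39 million.
New unemployment rate = 9.08 / 135.39 = 6.71%.

New unemployment rate ≈ 6.71%.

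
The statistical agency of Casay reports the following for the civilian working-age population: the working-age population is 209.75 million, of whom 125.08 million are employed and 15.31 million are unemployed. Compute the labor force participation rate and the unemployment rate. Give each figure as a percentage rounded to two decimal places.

Labor force = employed + unemployed = 125.08 + 15.31 = 140.39 million.
Unemployment rate = 15.31 / 140.39 = 10.91%.
Labor force participation rate = 140.39 / 209.75 = 66.93%.

Labor force participation rate ≈ 66.93%; unemployment rate ≈ 10.91%.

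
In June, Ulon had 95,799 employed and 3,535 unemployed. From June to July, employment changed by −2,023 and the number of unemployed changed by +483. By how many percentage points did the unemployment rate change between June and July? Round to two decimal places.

The unemployment rate changed by +0.55 percentage points.

June: labor force = 95,799 + 3,535 = 99,334; u = 3,535/99,334 = 3.56%.
July: labor force = 93,776 + 4,018 = 97,794; u = 4,018/97,794 = 4.11%.
Change = 4.11% − 3.56% = +0.55 pp.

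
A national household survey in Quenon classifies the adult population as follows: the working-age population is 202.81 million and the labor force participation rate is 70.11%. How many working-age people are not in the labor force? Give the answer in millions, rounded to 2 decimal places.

About 60.62 million are not in the labor force.

Share not in the labor force = 1 − 0.7011 = 0.2989.
Not in labor force = 0.2989 × 202.81 ≈ 60.62 million.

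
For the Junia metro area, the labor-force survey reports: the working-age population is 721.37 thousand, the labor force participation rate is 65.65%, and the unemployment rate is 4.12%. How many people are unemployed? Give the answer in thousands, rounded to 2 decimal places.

About 19.51 thousand are unemployed.

Labor force = 0.6565 × 721.37 = 473.58 thousand.
Unemployed = 0.0412 × 473.58 ≈ 19.51 thousand.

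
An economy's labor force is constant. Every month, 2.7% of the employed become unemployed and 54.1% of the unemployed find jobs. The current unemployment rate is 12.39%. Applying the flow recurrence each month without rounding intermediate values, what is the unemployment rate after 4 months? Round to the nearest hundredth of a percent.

With a fixed labor force, u_{t+1} = u_t + s·(1−u_t) − f·u_t = u_t·(1−s−f) + s.
Here 1−s−f = 0.432 and s = 0.027.
u_1 = 0.123900 × 0.432 + 0.027 = 0.080525.
u_2 = 0.080525 × 0.432 + 0.027 = 0.061787.
u_3 = 0.061787 × 0.432 + 0.027 = 0.053692.
u_4 = 0.053692 × 0.432 + 0.027 = 0.050195.

Unemployment rate after four months ≈ 5.02%.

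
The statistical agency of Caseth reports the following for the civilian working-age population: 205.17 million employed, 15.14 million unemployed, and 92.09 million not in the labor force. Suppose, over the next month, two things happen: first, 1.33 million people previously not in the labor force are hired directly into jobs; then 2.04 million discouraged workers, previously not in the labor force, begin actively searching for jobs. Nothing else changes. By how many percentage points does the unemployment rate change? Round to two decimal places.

Initially, labor force = 205.17 + 15.14 = 220.31 million, so u = 15.14/220.31 = 6.87%.
After the first change, employed and labor force both rise by 1.33; unemployed unchanged → E = 206.50, U = 15.14, labor force = 221.64 million.
After the second change, unemployed and labor force both rise by 2.04 → E = 206.50, U = 17.18, labor force = 223.68 million.
New unemployment rate = 17.18 / 223.68 = 7.68%.
Change = 7.68% − 6.87% = +0.81 percentage points.

The unemployment rate changes by +0.81 percentage points.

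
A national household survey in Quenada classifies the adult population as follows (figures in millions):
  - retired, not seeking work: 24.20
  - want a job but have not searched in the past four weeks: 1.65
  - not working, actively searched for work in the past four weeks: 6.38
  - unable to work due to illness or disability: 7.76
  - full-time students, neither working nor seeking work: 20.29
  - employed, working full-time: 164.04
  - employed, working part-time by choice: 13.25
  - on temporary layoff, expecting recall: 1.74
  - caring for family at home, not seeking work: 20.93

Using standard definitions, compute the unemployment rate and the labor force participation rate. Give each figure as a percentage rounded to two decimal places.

Unemployment rate ≈ 4.38%; labor force participation rate ≈ 71.25%.

Employed = 164.04 + 13.25 = 177.29 million.
Unemployed = 6.38 + 1.74 = 8.12 million (jobless and actively searching, or on temporary layoff).
Labor force = 177.29 + 8.12 = 185.41 million.
Not in labor force = 24.20 + 1.65 + 7.76 + 20.29 + 20.93 = 74.83 million (those not working and not actively searching are outside the labor force — including those who want a job but have given up searching).
Civilian working-age population = 185.41 + 74.83 = 260.24 million.
Unemployment rate = 8.12 / 185.41 = 4.38%.
Labor force participation rate = 185.41 / 260.24 = 71.25%.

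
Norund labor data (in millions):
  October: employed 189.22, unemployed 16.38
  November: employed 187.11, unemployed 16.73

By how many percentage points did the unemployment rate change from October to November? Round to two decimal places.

The unemployment rate changed by +0.24 percentage points.

October: labor force = 189.22 + 16.38 = 205.60; u = 16.38/205.60 = 7.97%.
November: labor force = 187.11 + 16.73 = 203.84; u = 16.73/203.84 = 8.21%.
Change = 8.21% − 7.97% = +0.24 pp.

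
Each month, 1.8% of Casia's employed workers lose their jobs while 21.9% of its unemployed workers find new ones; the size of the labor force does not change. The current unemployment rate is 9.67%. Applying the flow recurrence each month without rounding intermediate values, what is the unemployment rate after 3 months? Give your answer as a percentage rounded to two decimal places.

With a fixed labor force, u_{t+1} = u_t + s·(1−u_t) − f·u_t = u_t·(1−s−f) + s.
Here 1−s−f = 0.763 and s = 0.018.
u_1 = 0.096700 × 0.763 + 0.018 = 0.091782.
u_2 = 0.091782 × 0.763 + 0.018 = 0.088030.
u_3 = 0.088030 × 0.763 + 0.018 = 0.085167.

Unemployment rate after three months ≈ 8.52%.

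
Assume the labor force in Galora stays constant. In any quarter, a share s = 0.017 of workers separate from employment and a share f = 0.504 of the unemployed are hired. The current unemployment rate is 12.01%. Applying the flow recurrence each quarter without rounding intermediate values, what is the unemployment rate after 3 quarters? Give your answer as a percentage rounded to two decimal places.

Unemployment rate after three quarters ≈ 4.22%.

With a fixed labor force, u_{t+1} = u_t + s·(1−u_t) − f·u_t = u_t·(1−s−f) + s.
Here 1−s−f = 0.479 and s = 0.017.
u_1 = 0.120100 × 0.479 + 0.017 = 0.074528.
u_2 = 0.074528 × 0.479 + 0.017 = 0.052699.
u_3 = 0.052699 × 0.479 + 0.017 = 0.042243.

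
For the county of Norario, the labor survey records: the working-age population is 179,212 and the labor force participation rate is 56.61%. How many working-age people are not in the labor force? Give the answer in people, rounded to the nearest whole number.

Share not in the labor force = 1 − 0.5661 = 0.4339.
Not in labor force = 0.4339 × 179,212 ≈ 77,760.

About 77,760 are not in the labor force.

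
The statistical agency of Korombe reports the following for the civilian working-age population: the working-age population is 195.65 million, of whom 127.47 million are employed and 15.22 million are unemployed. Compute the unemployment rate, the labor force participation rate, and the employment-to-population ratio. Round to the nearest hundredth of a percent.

Unemployment rate ≈ 10.67%; labor force participation rate ≈ 72.93%; employment-population ratio ≈ 65.15%.

Labor force = employed + unemployed = 127.47 + 15.22 = 142.69 million.
Unemployment rate = 15.22 / 142.69 = 10.67%.
Labor force participation rate = 142.69 / 195.65 = 72.93%.
Employment-population ratio = 127.47 / 195.65 = 65.15%.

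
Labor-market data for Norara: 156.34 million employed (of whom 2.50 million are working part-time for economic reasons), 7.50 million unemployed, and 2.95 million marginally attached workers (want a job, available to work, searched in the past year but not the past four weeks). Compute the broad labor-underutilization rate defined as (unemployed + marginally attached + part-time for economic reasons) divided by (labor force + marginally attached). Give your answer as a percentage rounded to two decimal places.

Broad underutilization rate ≈ 7.76%.

Labor force = 156.34 + 7.50 = 163.84 million.
Numerator = 7.50 + 2.95 + 2.50 = 12.95 million.
Denominator = 163.84 + 2.95 = 166.79 million.
Broad rate = 12.95 / 166.79 = 7.76%.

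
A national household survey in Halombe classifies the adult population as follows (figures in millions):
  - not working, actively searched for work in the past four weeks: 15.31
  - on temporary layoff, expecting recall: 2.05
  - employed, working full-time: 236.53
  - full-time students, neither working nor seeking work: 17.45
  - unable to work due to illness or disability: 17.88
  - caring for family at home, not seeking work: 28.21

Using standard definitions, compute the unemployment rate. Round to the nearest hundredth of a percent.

Unemployment rate ≈ 6.84%.

Employed = 236.53 million.
Unemployed = 15.31 + 2.05 = 17.36 million (jobless and actively searching, or on temporary layoff).
Labor force = 236.53 + 17.36 = 253.89 million.
Unemployment rate = 17.36 / 253.89 = 6.84%.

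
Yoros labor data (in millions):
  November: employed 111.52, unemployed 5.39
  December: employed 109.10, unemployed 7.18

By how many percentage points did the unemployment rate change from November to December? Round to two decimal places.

The unemployment rate changed by +1.56 percentage points.

November: labor force = 111.52 + 5.39 = 116.91; u = 5.39/116.91 = 4.61%.
December: labor force = 109.10 + 7.18 = 116.28; u = 7.18/116.28 = 6.17%.
Change = 6.17% − 4.61% = +1.56 pp.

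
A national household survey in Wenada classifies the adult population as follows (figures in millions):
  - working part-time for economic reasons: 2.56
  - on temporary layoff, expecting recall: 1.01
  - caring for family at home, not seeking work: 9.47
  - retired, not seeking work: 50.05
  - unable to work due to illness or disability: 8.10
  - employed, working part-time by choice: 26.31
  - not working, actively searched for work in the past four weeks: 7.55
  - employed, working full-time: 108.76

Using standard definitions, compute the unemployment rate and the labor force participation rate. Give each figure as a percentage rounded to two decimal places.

Unemployment rate ≈ 5.86%; labor force participation rate ≈ 68.37%.

Employed = 2.56 + 26.31 + 108.76 = 137.63 million (anyone who worked, including part-time for economic reasons, counts as employed).
Unemployed = 1.01 + 7.55 = 8.56 million (jobless and actively searching, or on temporary layoff).
Labor force = 137.63 + 8.56 = 146.19 million.
Not in labor force = 9.47 + 50.05 + 8.10 = 67.62 million (those not working and not actively searching are outside the labor force).
Civilian working-age population = 146.19 + 67.62 = 213.81 million.
Unemployment rate = 8.56 / 146.19 = 5.86%.
Labor force participation rate = 146.19 / 213.81 = 68.37%.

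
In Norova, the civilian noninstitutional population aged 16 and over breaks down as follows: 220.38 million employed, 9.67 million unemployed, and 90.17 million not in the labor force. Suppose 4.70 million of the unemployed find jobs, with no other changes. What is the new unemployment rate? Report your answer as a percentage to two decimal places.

New unemployment rate ≈ 2.16%.

Initially, labor force = 220.38 + 9.67 = 230.05 million, so u = 9.67/230.05 = 4.20%.
After the change, unemployed falls and employed rises by 4.70; labor force unchanged → E = 225.08, U = 4.97, labor force = 230.05 million.
New unemployment rate = 4.97 / 230.05 = 2.16%.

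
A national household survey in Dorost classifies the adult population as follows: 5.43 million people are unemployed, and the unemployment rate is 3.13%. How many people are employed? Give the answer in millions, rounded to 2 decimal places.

Labor force = U / u = 5.43 / 0.0313 ≈ 173.48 million.
Employed = labor force − unemployed = 173.48 − 5.43 = 168.05 million.

About 168.05 million are employed.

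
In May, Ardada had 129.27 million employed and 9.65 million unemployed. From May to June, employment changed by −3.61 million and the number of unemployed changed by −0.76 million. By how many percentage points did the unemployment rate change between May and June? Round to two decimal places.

The unemployment rate changed by −0.34 percentage points.

May: labor force = 129.27 + 9.65 = 138.92; u = 9.65/138.92 = 6.95%.
June: labor force = 125.66 + 8.89 = 134.55; u = 8.89/134.55 = 6.61%.
Change = 6.61% − 6.95% = −0.34 pp.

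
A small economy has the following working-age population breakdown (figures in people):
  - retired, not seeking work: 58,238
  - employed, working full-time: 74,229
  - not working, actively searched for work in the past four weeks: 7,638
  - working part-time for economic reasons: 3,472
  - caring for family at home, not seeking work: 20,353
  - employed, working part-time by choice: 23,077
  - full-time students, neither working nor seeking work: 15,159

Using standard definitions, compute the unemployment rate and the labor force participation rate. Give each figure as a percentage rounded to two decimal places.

Unemployment rate ≈ 7.05%; labor force participation rate ≈ 53.63%.

Employed = 74,229 + 3,472 + 23,077 = 100,778 (anyone who worked, including part-time for economic reasons, counts as employed).
Unemployed = 7,638.
Labor force = 100,778 + 7,638 = 108,416.
Not in labor force = 58,238 + 20,353 + 15,159 = 93,750 (those not working and not actively searching are outside the labor force).
Civilian working-age population = 108,416 + 93,750 = 202,166.
Unemployment rate = 7,638 / 108,416 = 7.05%.
Labor force participation rate = 108,416 / 202,166 = 53.63%.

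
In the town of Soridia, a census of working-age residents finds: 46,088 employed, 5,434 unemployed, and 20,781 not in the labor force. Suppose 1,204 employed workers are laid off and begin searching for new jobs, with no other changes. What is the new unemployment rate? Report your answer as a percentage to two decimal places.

Initially, labor force = 46,088 + 5,434 = 51,522, so u = 5,434/51,522 = 10.55%.
After the change, employed falls and unemployed rises by 1,204; labor force unchanged → E = 44,884, U = 6,638, labor force = 51,522.
New unemployment rate = 6,638 / 51,522 = 12.88%.

New unemployment rate ≈ 12.88%.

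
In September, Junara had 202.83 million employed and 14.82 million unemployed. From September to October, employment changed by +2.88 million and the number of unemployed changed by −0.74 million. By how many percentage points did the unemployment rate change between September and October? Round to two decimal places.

September: labor force = 202.83 + 14.82 = 217.65; u = 14.82/217.65 = 6.81%.
October: labor force = 205.71 + 14.08 = 219.79; u = 14.08/219.79 = 6.41%.
Change = 6.41% − 6.81% = −0.40 pp.

The unemployment rate changed by −0.40 percentage points.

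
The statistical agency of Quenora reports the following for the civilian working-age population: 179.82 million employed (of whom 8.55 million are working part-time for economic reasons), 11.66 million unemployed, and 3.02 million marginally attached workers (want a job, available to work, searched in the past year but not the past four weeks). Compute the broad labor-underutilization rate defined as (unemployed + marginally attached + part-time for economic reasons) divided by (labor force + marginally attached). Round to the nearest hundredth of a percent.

Broad underutilization rate ≈ 11.94%.

Labor force = 179.82 + 11.66 = 191.48 million.
Numerator = 11.66 + 3.02 + 8.55 = 23.23 million.
Denominator = 191.48 + 3.02 = 194.50 million.
Broad rate = 23.23 / 194.50 = 11.94%.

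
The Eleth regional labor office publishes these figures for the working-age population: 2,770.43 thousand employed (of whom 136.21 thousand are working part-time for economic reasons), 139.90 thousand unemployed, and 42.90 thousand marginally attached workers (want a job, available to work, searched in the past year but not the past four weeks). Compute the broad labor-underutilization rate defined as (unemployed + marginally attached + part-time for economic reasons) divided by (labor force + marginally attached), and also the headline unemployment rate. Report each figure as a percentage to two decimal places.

Labor force = 2,770.43 + 139.90 = 2,910.33 thousand.
Numerator = 139.90 + 42.90 + 136.21 = 319.01 thousand.
Denominator = 2,910.33 + 42.90 = 2,953.23 thousand.
Broad rate = 319.01 / 2,953.23 = 10.80%.
Headline unemployment rate = 139.90 / 2,910.33 = 4.81%.

Broad underutilization rate ≈ 10.80%; headline unemployment rate ≈ 4.81%.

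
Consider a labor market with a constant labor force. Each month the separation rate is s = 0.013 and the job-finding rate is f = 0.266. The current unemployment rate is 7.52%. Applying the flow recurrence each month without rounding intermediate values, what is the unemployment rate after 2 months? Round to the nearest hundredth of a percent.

With a fixed labor force, u_{t+1} = u_t + s·(1−u_t) − f·u_t = u_t·(1−s−f) + s.
Here 1−s−f = 0.721 and s = 0.013.
u_1 = 0.075200 × 0.721 + 0.013 = 0.067219.
u_2 = 0.067219 × 0.721 + 0.013 = 0.061465.

Unemployment rate after two months ≈ 6.15%.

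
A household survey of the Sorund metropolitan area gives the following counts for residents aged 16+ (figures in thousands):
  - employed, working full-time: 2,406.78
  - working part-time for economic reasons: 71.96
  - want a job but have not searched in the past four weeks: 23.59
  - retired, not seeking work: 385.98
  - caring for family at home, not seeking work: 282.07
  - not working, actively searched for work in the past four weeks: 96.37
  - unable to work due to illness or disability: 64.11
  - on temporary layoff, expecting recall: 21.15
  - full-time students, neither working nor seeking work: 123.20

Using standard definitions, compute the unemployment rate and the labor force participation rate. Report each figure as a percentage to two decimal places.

Employed = 2,406.78 + 71.96 = 2,478.74 thousand (anyone who worked, including part-time for economic reasons, counts as employed).
Unemployed = 96.37 + 21.15 = 117.52 thousand (jobless and actively searching, or on temporary layoff).
Labor force = 2,478.74 + 117.52 = 2,596.26 thousand.
Not in labor force = 23.59 + 385.98 + 282.07 + 64.11 + 123.20 = 878.95 thousand (those not working and not actively searching are outside the labor force — including those who want a job but have given up searching).
Civilian working-age population = 2,596.26 + 878.95 = 3,475.21 thousand.
Unemployment rate = 117.52 / 2,596.26 = 4.53%.
Labor force participation rate = 2,596.26 / 3,475.21 = 74.71%.

Unemployment rate ≈ 4.53%; labor force participation rate ≈ 74.71%.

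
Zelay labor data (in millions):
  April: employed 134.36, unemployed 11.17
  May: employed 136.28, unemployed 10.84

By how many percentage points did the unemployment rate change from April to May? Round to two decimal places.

April: labor force = 134.36 + 11.17 = 145.53; u = 11.17/145.53 = 7.68%.
May: labor force = 136.28 + 10.84 = 147.12; u = 10.84/147.12 = 7.37%.
Change = 7.37% − 7.68% = −0.31 pp.

The unemployment rate changed by −0.31 percentage points.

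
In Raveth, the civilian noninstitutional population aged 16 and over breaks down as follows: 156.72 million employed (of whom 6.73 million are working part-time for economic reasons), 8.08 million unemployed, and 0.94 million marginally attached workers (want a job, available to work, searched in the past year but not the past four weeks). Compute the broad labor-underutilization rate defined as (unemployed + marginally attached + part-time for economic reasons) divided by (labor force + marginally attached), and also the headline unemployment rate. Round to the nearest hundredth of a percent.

Labor force = 156.72 + 8.08 = 164.80 million.
Numerator = 8.08 + 0.94 + 6.73 = 15.75 million.
Denominator = 164.80 + 0.94 = 165.74 million.
Broad rate = 15.75 / 165.74 = 9.50%.
Headline unemployment rate = 8.08 / 164.80 = 4.90%.

Broad underutilization rate ≈ 9.50%; headline unemployment rate ≈ 4.90%.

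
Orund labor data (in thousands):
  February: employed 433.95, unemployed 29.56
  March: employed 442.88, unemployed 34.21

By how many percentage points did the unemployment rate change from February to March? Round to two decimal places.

The unemployment rate changed by +0.79 percentage points.

February: labor force = 433.95 + 29.56 = 463.51; u = 29.56/463.51 = 6.38%.
March: labor force = 442.88 + 34.21 = 477.09; u = 34.21/477.09 = 7.17%.
Change = 7.17% − 6.38% = +0.79 pp.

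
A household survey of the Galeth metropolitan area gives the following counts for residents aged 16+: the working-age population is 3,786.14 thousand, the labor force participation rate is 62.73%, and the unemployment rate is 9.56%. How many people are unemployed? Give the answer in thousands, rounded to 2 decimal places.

Labor force = 0.6273 × 3,786.14 = 2,375.05 thousand.
Unemployed = 0.0956 × 2,375.05 ≈ 227.05 thousand.

About 227.05 thousand are unemployed.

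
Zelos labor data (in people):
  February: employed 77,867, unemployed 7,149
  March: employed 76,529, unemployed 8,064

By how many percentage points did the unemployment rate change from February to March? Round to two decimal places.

The unemployment rate changed by +1.12 percentage points.

February: labor force = 77,867 + 7,149 = 85,016; u = 7,149/85,016 = 8.41%.
March: labor force = 76,529 + 8,064 = 84,593; u = 8,064/84,593 = 9.53%.
Change = 9.53% − 8.41% = +1.12 pp.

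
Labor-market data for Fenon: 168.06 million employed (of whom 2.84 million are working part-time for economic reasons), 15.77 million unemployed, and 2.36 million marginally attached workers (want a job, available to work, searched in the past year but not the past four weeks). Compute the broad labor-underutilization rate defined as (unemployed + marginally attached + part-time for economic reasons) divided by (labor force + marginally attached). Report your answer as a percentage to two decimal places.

Broad underutilization rate ≈ 11.26%.

Labor force = 168.06 + 15.77 = 183.83 million.
Numerator = 15.77 + 2.36 + 2.84 = 20.97 million.
Denominator = 183.83 + 2.36 = 186.19 million.
Broad rate = 20.97 / 186.19 = 11.26%.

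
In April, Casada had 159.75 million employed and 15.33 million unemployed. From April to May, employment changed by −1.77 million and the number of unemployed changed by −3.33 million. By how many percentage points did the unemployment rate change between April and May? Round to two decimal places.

The unemployment rate changed by −1.70 percentage points.

April: labor force = 159.75 + 15.33 = 175.08; u = 15.33/175.08 = 8.76%.
May: labor force = 157.98 + 12.00 = 169.98; u = 12.00/169.98 = 7.06%.
Change = 7.06% − 8.76% = −1.70 pp.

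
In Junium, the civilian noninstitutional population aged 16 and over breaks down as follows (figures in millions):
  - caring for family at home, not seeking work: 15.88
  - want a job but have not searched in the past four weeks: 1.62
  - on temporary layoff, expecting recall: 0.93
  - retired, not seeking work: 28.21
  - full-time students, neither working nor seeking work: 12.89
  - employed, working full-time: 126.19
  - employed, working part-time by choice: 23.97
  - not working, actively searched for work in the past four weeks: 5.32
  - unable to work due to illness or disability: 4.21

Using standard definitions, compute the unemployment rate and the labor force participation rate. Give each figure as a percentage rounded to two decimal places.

Unemployment rate ≈ 4.00%; labor force participation rate ≈ 71.35%.

Employed = 126.19 + 23.97 = 150.16 million.
Unemployed = 0.93 + 5.32 = 6.25 million (jobless and actively searching, or on temporary layoff).
Labor force = 150.16 + 6.25 = 156.41 million.
Not in labor force = 15.88 + 1.62 + 28.21 + 12.89 + 4.21 = 62.81 million (those not working and not actively searching are outside the labor force — including those who want a job but have given up searching).
Civilian working-age population = 156.41 + 62.81 = 219.22 million.
Unemployment rate = 6.25 / 156.41 = 4.00%.
Labor force participation rate = 156.41 / 219.22 = 71.35%.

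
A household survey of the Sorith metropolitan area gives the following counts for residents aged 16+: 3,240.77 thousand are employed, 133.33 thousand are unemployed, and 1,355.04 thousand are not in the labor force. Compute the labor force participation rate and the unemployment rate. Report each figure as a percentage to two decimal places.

Labor force = employed + unemployed = 3,240.77 + 133.33 = 3,374.10 thousand.
Working-age population = 3,374.10 + 1,355.04 = 4,729.14 thousand.
Unemployment rate = 133.33 / 3,374.10 = 3.95%.
Labor force participation rate = 3,374.10 / 4,729.14 = 71.35%.

Labor force participation rate ≈ 71.35%; unemployment rate ≈ 3.95%.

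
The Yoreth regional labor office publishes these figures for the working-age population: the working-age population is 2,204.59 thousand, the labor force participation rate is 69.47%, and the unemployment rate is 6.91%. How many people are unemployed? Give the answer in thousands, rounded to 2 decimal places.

About 105.83 thousand are unemployed.

Labor force = 0.6947 × 2,204.59 = 1,531.53 thousand.
Unemployed = 0.0691 × 1,531.53 ≈ 105.83 thousand.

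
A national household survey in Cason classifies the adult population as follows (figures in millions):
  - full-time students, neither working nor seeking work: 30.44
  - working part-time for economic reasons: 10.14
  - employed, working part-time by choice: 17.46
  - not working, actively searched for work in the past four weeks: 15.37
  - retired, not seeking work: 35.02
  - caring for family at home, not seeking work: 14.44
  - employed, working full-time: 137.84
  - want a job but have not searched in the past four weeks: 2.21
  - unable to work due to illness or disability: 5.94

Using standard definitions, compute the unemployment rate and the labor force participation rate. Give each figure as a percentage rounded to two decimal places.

Employed = 10.14 + 17.46 + 137.84 = 165.44 million (anyone who worked, including part-time for economic reasons, counts as employed).
Unemployed = 15.37 million.
Labor force = 165.44 + 15.37 = 180.81 million.
Not in labor force = 30.44 + 35.02 + 14.44 + 2.21 + 5.94 = 88.05 million (those not working and not actively searching are outside the labor force — including those who want a job but have given up searching).
Civilian working-age population = 180.81 + 88.05 = 268.86 million.
Unemployment rate = 15.37 / 180.81 = 8.50%.
Labor force participation rate = 180.81 / 268.86 = 67.25%.

Unemployment rate ≈ 8.50%; labor force participation rate ≈ 67.25%.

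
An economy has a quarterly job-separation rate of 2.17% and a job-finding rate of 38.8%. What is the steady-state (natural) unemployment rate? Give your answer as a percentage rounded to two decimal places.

Steady-state unemployment rate ≈ 5.30%.

At steady state the flows balance: s·E = f·U, so U/(E+U) = s/(s+f).
u* = 2.17 / (2.17 + 38.8) = 2.17 / 40.97 = 5.30%.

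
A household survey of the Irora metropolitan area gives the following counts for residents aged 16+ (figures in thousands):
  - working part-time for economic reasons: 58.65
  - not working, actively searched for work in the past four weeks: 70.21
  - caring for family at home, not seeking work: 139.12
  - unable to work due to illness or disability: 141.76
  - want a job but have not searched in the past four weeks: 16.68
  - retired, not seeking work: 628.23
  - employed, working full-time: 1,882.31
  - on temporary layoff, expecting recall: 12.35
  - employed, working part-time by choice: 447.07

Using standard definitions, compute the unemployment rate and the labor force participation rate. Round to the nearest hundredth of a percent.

Unemployment rate ≈ 3.34%; labor force participation rate ≈ 72.74%.

Employed = 58.65 + 1,882.31 + 447.07 = 2,388.03 thousand (anyone who worked, including part-time for economic reasons, counts as employed).
Unemployed = 70.21 + 12.35 = 82.56 thousand (jobless and actively searching, or on temporary layoff).
Labor force = 2,388.03 + 82.56 = 2,470.59 thousand.
Not in labor force = 139.12 + 141.76 + 16.68 + 628.23 = 925.79 thousand (those not working and not actively searching are outside the labor force — including those who want a job but have given up searching).
Civilian working-age population = 2,470.59 + 925.79 = 3,396.38 thousand.
Unemployment rate = 82.56 / 2,470.59 = 3.34%.
Labor force participation rate = 2,470.59 / 3,396.38 = 72.74%.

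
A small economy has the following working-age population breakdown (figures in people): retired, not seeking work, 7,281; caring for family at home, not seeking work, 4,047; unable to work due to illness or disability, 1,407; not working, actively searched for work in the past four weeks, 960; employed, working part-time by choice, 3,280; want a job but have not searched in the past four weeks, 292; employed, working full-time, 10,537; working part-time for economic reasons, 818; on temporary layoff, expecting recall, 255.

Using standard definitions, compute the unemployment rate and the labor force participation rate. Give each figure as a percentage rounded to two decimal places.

Unemployment rate ≈ 7.67%; labor force participation rate ≈ 54.89%.

Employed = 3,280 + 10,537 + 818 = 14,635 (anyone who worked, including part-time for economic reasons, counts as employed).
Unemployed = 960 + 255 = 1,215 (jobless and actively searching, or on temporary layoff).
Labor force = 14,635 + 1,215 = 15,850.
Not in labor force = 7,281 + 4,047 + 1,407 + 292 = 13,027 (those not working and not actively searching are outside the labor force — including those who want a job but have given up searching).
Civilian working-age population = 15,850 + 13,027 = 28,877.
Unemployment rate = 1,215 / 15,850 = 7.67%.
Labor force participation rate = 15,850 / 28,877 = 54.89%.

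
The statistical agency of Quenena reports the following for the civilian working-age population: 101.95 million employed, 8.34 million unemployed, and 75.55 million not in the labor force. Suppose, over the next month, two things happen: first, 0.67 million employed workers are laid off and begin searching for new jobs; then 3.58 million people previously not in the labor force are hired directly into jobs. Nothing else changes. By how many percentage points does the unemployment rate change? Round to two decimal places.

Initially, labor force = 101.95 + 8.34 = 110.29 million, so u = 8.34/110.29 = 7.56%.
After the first change, employed falls and unemployed rises by 0.67; labor force unchanged → E = 101.28, U = 9.01, labor force = 110.29 million.
After the second change, employed and labor force both rise by 3.58; unemployed unchanged → E = 104.86, U = 9.01, labor force = 113.87 million.
New unemployment rate = 9.01 / 113.87 = 7.91%.
Change = 7.91% − 7.56% = +0.35 percentage points.

The unemployment rate changes by +0.35 percentage points.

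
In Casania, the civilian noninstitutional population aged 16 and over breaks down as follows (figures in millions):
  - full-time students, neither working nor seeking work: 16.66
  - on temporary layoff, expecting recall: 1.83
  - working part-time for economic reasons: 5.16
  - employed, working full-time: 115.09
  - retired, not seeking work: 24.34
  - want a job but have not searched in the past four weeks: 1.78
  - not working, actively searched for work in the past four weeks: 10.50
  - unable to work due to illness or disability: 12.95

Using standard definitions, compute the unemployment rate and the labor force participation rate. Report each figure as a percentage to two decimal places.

Employed = 5.16 + 115.09 = 120.25 million (anyone who worked, including part-time for economic reasons, counts as employed).
Unemployed = 1.83 + 10.50 = 12.33 million (jobless and actively searching, or on temporary layoff).
Labor force = 120.25 + 12.33 = 132.58 million.
Not in labor force = 16.66 + 24.34 + 1.78 + 12.95 = 55.73 million (those not working and not actively searching are outside the labor force — including those who want a job but have given up searching).
Civilian working-age population = 132.58 + 55.73 = 188.31 million.
Unemployment rate = 12.33 / 132.58 = 9.30%.
Labor force participation rate = 132.58 / 188.31 = 70.41%.

Unemployment rate ≈ 9.30%; labor force participation rate ≈ 70.41%.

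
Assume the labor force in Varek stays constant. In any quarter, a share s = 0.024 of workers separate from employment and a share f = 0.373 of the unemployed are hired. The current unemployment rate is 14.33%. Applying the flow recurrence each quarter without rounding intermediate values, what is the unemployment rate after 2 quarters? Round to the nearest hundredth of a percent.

Unemployment rate after two quarters ≈ 9.06%.

With a fixed labor force, u_{t+1} = u_t + s·(1−u_t) − f·u_t = u_t·(1−s−f) + s.
Here 1−s−f = 0.603 and s = 0.024.
u_1 = 0.143300 × 0.603 + 0.024 = 0.110410.
u_2 = 0.110410 × 0.603 + 0.024 = 0.090577.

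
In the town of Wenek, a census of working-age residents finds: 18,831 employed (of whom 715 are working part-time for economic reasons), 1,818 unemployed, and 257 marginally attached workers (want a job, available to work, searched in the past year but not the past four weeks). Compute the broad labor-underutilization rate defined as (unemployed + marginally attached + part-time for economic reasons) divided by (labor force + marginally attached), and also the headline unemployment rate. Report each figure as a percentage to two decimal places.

Labor force = 18,831 + 1,818 = 20,649.
Numerator = 1,818 + 257 + 715 = 2,790.
Denominator = 20,649 + 257 = 20,906.
Broad rate = 2,790 / 20,906 = 13.35%.
Headline unemployment rate = 1,818 / 20,649 = 8.80%.

Broad underutilization rate ≈ 13.35%; headline unemployment rate ≈ 8.80%.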